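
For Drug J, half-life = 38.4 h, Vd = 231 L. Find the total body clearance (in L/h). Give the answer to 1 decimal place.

4.2 L/h

k = ln2 / t½ = 0.693147 / 38.4 = 0.01805 h⁻¹
CL = k × Vd = 0.01805 × 231 = 4.170 L/h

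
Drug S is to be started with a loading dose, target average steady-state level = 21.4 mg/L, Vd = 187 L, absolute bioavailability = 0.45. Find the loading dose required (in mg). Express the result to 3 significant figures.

8890 mg

LD = Css × Vd / F = 21.4 × 187 / 0.45 = 8893 mg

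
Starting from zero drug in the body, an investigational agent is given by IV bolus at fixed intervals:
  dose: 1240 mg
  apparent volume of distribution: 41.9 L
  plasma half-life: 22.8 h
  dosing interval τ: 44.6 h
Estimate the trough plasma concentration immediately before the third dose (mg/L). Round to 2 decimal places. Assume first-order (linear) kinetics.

9.59 mg/L

C₀ per dose = Dose / Vd = 1240 / 41.9 = 29.59 mg/L
k = ln2 / t½ = 0.693147 / 22.8 = 0.03040 h⁻¹
Fraction remaining after one interval: r = e^(−kτ) = e^(−0.03040 × 44.6) = 0.2577
Before dose 3, 2 doses have been given (aged 1τ, 2τ).
C_trough = C₀ × (r + r²) = 29.59 × (0.2577 + 0.06641) = 9.590 mg/L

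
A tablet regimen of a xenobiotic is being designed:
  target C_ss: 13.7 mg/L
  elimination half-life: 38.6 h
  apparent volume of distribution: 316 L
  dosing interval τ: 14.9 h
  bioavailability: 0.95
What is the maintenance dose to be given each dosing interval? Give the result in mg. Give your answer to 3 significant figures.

k = ln2 / t½ = 0.693147 / 38.6 = 0.01796 h⁻¹
CL = k × Vd = 0.01796 × 316 = 5.675 L/h
At steady state, F × (Dose/τ) = Css × CL.
Dose = Css × CL × τ / F = 13.7 × 5.675 × 14.9 / 0.95 = 1219 mg

1220 mg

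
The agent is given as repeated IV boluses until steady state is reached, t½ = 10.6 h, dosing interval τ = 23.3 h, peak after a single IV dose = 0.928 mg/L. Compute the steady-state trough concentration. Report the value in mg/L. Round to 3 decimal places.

0.259 mg/L

k = ln2 / t½ = 0.693147 / 10.6 = 0.06539 h⁻¹
e^(−kτ) = e^(−0.06539 × 23.3) = 0.2179
Accumulation ratio R = 1 / (1 − e^(−kτ)) = 1 / (1 − 0.2179) = 1.279
Steady-state trough = C₀ × R × e^(−kτ) = 0.928 × 1.279 × 0.2179 = 0.2586 mg/L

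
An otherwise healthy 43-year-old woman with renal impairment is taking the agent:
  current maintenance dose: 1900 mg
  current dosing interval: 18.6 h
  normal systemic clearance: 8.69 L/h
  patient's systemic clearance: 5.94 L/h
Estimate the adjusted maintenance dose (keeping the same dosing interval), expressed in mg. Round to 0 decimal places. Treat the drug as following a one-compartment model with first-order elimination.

1299 mg

To keep the same average steady-state level, dosing rate must scale with clearance.
CL ratio = 5.94 / 8.69 = 0.6835
New dose (same interval) = 1900 × 0.6835 = 1299 mg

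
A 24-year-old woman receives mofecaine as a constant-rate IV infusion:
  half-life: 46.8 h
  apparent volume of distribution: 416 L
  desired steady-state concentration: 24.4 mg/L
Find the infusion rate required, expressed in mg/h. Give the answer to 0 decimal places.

150 mg/h

k = ln2 / t½ = 0.693147 / 46.8 = 0.01481 h⁻¹
CL = k × Vd = 0.01481 × 416 = 6.161 L/h
At steady state, infusion rate R₀ = Css × CL = 24.4 × 6.161 = 150.3 mg/h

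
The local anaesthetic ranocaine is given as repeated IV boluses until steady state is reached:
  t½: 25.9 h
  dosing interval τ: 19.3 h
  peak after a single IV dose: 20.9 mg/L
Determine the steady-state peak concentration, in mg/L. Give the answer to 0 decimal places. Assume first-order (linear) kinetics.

k = ln2 / t½ = 0.693147 / 25.9 = 0.02676 h⁻¹
e^(−kτ) = e^(−0.02676 × 19.3) = 0.5966
Accumulation ratio R = 1 / (1 − e^(−kτ)) = 1 / (1 − 0.5966) = 2.479
Steady-state peak = C₀ × R = 20.9 × 2.479 = 51.81 mg/L

52 mg/L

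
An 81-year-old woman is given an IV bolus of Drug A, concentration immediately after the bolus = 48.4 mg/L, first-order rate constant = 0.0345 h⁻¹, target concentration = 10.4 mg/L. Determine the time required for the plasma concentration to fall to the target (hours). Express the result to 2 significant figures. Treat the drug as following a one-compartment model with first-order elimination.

45 h

t = ln(C₀ / C) / k = ln(48.40 / 10.4) / 0.03450
  = ln(4.654) / 0.03450 = 1.538 / 0.03450 = 44.58 h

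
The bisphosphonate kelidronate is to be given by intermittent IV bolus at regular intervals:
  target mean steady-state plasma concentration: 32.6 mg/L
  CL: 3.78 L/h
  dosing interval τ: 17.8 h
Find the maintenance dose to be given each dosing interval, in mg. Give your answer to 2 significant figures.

At steady state, Dose/τ = Css × CL.
Dose = Css × CL × τ = 32.6 × 3.780 × 17.8 = 2193 mg

2200 mg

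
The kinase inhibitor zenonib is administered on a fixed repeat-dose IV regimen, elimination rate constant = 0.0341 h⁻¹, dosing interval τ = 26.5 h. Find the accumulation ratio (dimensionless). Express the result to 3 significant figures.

1.68

e^(−kτ) = e^(−0.03410 × 26.5) = 0.4051
Accumulation ratio R = 1 / (1 − e^(−kτ)) = 1 / (1 − 0.4051) = 1.681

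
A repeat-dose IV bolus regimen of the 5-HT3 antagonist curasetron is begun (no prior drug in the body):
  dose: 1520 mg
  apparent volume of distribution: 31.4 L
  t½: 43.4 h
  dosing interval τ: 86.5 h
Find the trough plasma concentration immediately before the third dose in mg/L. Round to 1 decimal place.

15.2 mg/L

C₀ per dose = Dose / Vd = 1520 / 31.4 = 48.41 mg/L
k = ln2 / t½ = 0.693147 / 43.4 = 0.01597 h⁻¹
Fraction remaining after one interval: r = e^(−kτ) = e^(−0.01597 × 86.5) = 0.2512
Before dose 3, 2 doses have been given (aged 1τ, 2τ).
C_trough = C₀ × (r + r²) = 48.41 × (0.2512 + 0.06310) = 15.22 mg/L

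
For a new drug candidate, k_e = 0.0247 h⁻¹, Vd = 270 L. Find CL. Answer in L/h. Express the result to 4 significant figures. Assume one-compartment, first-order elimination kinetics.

CL = k × Vd = 0.0247 × 270 = 6.669 L/h

6.669 L/h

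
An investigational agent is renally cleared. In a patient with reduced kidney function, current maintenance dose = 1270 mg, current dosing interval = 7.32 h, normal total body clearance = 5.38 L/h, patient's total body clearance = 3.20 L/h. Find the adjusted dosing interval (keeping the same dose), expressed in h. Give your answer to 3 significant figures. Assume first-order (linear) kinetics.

12.3 h

To keep the same average steady-state level, dosing rate must scale with clearance.
CL ratio = 3.20 / 5.38 = 0.5948
New interval (same dose) = 7.32 / 0.5948 = 12.31 h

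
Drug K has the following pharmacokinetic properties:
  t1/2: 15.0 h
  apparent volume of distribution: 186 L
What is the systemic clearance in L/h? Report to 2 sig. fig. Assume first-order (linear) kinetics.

k = ln2 / t½ = 0.693147 / 15.0 = 0.04621 h⁻¹
CL = k × Vd = 0.04621 × 186 = 8.595 L/h

8.6 L/h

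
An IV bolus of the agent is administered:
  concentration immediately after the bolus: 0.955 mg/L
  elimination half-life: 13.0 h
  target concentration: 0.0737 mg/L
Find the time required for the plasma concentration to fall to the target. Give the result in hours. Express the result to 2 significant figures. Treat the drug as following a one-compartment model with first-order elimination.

k = ln2 / t½ = 0.693147 / 13.0 = 0.05332 h⁻¹
t = ln(C₀ / C) / k = ln(0.9550 / 0.0737) / 0.05332
  = ln(12.96) / 0.05332 = 2.562 / 0.05332 = 48.05 h

48 h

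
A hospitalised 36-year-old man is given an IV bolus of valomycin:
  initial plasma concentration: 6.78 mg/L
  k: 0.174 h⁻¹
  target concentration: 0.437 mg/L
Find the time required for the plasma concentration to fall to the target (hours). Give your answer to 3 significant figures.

15.8 h

t = ln(C₀ / C) / k = ln(6.780 / 0.437) / 0.1740
  = ln(15.51) / 0.1740 = 2.741 / 0.1740 = 15.75 h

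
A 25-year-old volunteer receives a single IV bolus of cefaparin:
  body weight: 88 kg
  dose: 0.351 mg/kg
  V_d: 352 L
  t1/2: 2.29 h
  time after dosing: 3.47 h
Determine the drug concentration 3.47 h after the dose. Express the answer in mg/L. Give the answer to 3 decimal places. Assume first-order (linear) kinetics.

Total dose = 0.351 × 88 = 30.89 mg
C₀ = Dose / Vd = 30.89 / 352 = 0.08776 mg/L
k = ln2 / t½ = 0.693147 / 2.29 = 0.3027 h⁻¹
C = C₀ · e^(−k·t) = 0.08776 × e^(−0.3027 × 3.47)
  = 0.08776 × 0.3498 = 0.03070 mg/L

0.031 mg/L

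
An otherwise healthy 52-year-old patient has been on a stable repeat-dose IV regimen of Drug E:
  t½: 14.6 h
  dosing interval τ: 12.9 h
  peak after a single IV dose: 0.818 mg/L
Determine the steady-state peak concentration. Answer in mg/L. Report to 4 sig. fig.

k = ln2 / t½ = 0.693147 / 14.6 = 0.04748 h⁻¹
e^(−kτ) = e^(−0.04748 × 12.9) = 0.5420
Accumulation ratio R = 1 / (1 − e^(−kτ)) = 1 / (1 − 0.5420) = 2.183
Steady-state peak = C₀ × R = 0.818 × 2.183 = 1.786 mg/L

1.786 mg/L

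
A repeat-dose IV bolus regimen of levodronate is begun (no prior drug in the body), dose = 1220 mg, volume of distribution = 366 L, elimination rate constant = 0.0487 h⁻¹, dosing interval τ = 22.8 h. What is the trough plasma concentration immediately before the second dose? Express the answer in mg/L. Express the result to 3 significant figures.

C₀ per dose = Dose / Vd = 1220 / 366 = 3.333 mg/L
Fraction remaining after one interval: r = e^(−kτ) = e^(−0.04870 × 22.8) = 0.3294
Before dose 2, 1 dose has been given (aged 1τ).
C_trough = C₀ × r = 3.333 × 0.3294 = 1.098 mg/L

1.10 mg/L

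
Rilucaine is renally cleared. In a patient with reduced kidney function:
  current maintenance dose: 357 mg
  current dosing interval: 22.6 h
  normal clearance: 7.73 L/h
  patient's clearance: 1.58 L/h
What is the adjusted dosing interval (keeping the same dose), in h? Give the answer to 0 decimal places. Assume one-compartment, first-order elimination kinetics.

To keep the same average steady-state level, dosing rate must scale with clearance.
CL ratio = 1.58 / 7.73 = 0.2044
New interval (same dose) = 22.6 / 0.2044 = 110.6 h

111 h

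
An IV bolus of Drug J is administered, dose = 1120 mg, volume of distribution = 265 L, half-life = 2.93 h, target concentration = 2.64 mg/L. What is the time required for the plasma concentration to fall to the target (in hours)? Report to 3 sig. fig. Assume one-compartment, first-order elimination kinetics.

1.99 h

C₀ = Dose / Vd = 1120 / 265 = 4.226 mg/L
k = ln2 / t½ = 0.693147 / 2.93 = 0.2366 h⁻¹
t = ln(C₀ / C) / k = ln(4.226 / 2.64) / 0.2366
  = ln(1.601) / 0.2366 = 0.4706 / 0.2366 = 1.989 h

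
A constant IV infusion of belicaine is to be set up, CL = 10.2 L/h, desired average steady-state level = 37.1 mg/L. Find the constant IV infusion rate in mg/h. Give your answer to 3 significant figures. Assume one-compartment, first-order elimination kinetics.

At steady state, infusion rate R₀ = Css × CL = 37.1 × 10.20 = 378.4 mg/h

378 mg/h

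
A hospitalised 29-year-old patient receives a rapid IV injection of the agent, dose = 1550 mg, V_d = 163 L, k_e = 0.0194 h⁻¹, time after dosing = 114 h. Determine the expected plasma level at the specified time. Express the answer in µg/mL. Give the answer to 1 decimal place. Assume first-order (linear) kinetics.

1.0 µg/mL

C₀ = Dose / Vd = 1550 / 163 = 9.509 mg/L
C = C₀ · e^(−k·t) = 9.509 × e^(−0.01940 × 114)
  = 9.509 × 0.1095 = 1.041 mg/L
(1.041 mg/L = 1.041 µg/mL)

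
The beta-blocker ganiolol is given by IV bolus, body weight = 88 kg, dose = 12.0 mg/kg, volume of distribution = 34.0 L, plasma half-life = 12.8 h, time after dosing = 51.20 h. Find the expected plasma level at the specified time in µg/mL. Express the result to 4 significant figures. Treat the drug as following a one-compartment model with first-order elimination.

Total dose = 12.0 × 88 = 1056 mg
C₀ = Dose / Vd = 1056 / 34.0 = 31.06 mg/L
k = ln2 / t½ = 0.693147 / 12.8 = 0.05415 h⁻¹
t / t½ = 51.20 / 12.8 = 4 half-lives
C = C₀ × (1/2)^4 = 31.06 × 0.06250 = 1.941 mg/L
(1.941 mg/L = 1.941 µg/mL)

1.941 µg/mL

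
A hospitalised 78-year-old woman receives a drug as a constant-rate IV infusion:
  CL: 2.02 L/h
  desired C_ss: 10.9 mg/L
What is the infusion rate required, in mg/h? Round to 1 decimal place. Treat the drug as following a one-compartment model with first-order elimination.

22.0 mg/h

At steady state, infusion rate R₀ = Css × CL = 10.9 × 2.020 = 22.02 mg/h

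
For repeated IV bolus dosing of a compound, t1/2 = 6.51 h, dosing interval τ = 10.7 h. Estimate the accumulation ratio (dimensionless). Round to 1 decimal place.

1.5

k = ln2 / t½ = 0.693147 / 6.51 = 0.1065 h⁻¹
e^(−kτ) = e^(−0.1065 × 10.7) = 0.3200
Accumulation ratio R = 1 / (1 − e^(−kτ)) = 1 / (1 − 0.3200) = 1.471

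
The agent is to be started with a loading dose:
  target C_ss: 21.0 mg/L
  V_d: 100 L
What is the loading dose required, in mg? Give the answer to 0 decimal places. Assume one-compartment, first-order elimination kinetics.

LD = Css × Vd = 21.0 × 100 = 2100 mg

2100 mg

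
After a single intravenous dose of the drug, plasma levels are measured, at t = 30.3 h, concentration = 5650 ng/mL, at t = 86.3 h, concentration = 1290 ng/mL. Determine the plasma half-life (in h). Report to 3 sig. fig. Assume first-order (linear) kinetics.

26.3 h

k = ln(C₁/C₂) / (t₂ − t₁) = ln(5650/1290) / (86.3 − 30.3)
  = 1.477 / 56.00 = 0.02638 h⁻¹
t½ = ln2 / k = 0.693147 / 0.02638 = 26.28 h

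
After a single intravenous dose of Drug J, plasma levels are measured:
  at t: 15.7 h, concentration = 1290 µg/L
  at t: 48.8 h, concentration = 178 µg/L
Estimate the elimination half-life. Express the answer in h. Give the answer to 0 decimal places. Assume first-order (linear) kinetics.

12 h

k = ln(C₁/C₂) / (t₂ − t₁) = ln(1290/178) / (48.8 − 15.7)
  = 1.981 / 33.10 = 0.05985 h⁻¹
t½ = ln2 / k = 0.693147 / 0.05985 = 11.58 h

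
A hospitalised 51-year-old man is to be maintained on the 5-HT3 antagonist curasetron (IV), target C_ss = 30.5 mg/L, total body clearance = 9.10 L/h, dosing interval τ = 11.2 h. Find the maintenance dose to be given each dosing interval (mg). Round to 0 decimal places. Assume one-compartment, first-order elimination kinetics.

At steady state, Dose/τ = Css × CL.
Dose = Css × CL × τ = 30.5 × 9.100 × 11.2 = 3109 mg

3109 mg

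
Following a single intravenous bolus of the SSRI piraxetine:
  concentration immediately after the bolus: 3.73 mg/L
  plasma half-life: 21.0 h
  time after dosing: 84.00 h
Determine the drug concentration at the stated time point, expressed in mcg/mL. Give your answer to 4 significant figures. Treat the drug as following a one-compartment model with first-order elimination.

0.2331 mcg/mL

k = ln2 / t½ = 0.693147 / 21.0 = 0.03301 h⁻¹
t / t½ = 84.00 / 21.0 = 4 half-lives
C = C₀ × (1/2)^4 = 3.730 × 0.06250 = 0.2331 mg/L
(0.2331 mg/L = 0.2331 mcg/mL)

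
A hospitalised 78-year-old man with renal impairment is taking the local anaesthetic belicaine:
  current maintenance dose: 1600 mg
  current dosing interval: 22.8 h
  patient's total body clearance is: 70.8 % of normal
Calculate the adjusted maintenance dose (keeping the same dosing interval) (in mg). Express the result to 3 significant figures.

To keep the same average steady-state level, dosing rate must scale with clearance.
CL ratio = 70.8 / 100 = 0.7080
New dose (same interval) = 1600 × 0.7080 = 1133 mg

1130 mg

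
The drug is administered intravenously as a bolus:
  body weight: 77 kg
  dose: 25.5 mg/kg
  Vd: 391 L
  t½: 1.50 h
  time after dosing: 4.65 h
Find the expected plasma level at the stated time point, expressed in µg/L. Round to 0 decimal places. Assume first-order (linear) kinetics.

Total dose = 25.5 × 77 = 1964 mg
C₀ = Dose / Vd = 1964 / 391 = 5.023 mg/L
k = ln2 / t½ = 0.693147 / 1.50 = 0.4621 h⁻¹
C = C₀ · e^(−k·t) = 5.023 × e^(−0.4621 × 4.65)
  = 5.023 × 0.1166 = 0.5857 mg/L
Convert: 0.5857 mg/L × 1000 = 585.7 µg/L

586 µg/L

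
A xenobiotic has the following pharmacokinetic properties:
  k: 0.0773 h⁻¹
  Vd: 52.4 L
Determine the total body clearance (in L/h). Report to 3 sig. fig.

CL = k × Vd = 0.0773 × 52.4 = 4.051 L/h

4.05 L/h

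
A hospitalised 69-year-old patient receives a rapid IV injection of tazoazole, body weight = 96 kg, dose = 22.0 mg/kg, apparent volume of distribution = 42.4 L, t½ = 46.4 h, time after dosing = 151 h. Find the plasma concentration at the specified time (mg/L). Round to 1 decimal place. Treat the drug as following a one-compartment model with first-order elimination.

Total dose = 22.0 × 96 = 2112 mg
C₀ = Dose / Vd = 2112 / 42.4 = 49.81 mg/L
k = ln2 / t½ = 0.693147 / 46.4 = 0.01494 h⁻¹
C = C₀ · e^(−k·t) = 49.81 × e^(−0.01494 × 151)
  = 49.81 × 0.1048 = 5.220 mg/L

5.2 mg/L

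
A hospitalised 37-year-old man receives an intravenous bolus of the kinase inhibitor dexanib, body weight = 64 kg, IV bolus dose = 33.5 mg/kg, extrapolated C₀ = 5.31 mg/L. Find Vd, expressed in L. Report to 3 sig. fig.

Dose = 33.5 × 64 = 2144 mg
Vd = Dose / C₀ = 2144 / 5.31 = 403.8 L

404 L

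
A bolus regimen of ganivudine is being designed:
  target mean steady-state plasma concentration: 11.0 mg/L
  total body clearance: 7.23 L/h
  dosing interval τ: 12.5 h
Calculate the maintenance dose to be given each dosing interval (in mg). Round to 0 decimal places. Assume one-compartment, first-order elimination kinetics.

994 mg

At steady state, Dose/τ = Css × CL.
Dose = Css × CL × τ = 11.0 × 7.230 × 12.5 = 994.1 mg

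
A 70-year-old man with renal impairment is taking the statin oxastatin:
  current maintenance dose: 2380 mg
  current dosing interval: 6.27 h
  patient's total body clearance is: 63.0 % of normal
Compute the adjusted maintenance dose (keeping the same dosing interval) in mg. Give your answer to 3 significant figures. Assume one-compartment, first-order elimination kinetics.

To keep the same average steady-state level, dosing rate must scale with clearance.
CL ratio = 63.0 / 100 = 0.6300
New dose (same interval) = 2380 × 0.6300 = 1499 mg

1500 mg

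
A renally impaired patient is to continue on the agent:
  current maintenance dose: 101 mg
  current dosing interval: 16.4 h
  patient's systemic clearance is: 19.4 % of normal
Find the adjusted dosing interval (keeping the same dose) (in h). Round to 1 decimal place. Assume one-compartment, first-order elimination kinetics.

To keep the same average steady-state level, dosing rate must scale with clearance.
CL ratio = 19.4 / 100 = 0.1940
New interval (same dose) = 16.4 / 0.1940 = 84.54 h

84.5 h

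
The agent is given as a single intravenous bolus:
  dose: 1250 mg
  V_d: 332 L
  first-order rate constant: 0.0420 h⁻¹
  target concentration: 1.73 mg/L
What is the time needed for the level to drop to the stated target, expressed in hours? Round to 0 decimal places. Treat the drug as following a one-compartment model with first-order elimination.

19 h

C₀ = Dose / Vd = 1250 / 332 = 3.765 mg/L
t = ln(C₀ / C) / k = ln(3.765 / 1.73) / 0.04200
  = ln(2.176) / 0.04200 = 0.7775 / 0.04200 = 18.51 h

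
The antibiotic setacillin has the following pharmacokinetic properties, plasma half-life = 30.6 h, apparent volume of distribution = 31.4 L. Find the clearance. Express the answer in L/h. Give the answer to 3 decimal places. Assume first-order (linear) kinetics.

0.711 L/h

k = ln2 / t½ = 0.693147 / 30.6 = 0.02265 h⁻¹
CL = k × Vd = 0.02265 × 31.4 = 0.7112 L/h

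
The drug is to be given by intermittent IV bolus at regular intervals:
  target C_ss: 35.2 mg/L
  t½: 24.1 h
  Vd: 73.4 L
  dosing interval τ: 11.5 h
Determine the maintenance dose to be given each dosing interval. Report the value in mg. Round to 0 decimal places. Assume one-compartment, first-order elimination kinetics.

855 mg

k = ln2 / t½ = 0.693147 / 24.1 = 0.02876 h⁻¹
CL = k × Vd = 0.02876 × 73.4 = 2.111 L/h
At steady state, Dose/τ = Css × CL.
Dose = Css × CL × τ = 35.2 × 2.111 × 11.5 = 854.5 mg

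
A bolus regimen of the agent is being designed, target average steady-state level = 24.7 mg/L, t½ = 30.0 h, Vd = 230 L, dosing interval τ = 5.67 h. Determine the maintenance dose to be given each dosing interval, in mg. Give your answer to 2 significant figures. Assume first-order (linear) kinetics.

740 mg

k = ln2 / t½ = 0.693147 / 30.0 = 0.02310 h⁻¹
CL = k × Vd = 0.02310 × 230 = 5.313 L/h
At steady state, Dose/τ = Css × CL.
Dose = Css × CL × τ = 24.7 × 5.313 × 5.67 = 744.1 mg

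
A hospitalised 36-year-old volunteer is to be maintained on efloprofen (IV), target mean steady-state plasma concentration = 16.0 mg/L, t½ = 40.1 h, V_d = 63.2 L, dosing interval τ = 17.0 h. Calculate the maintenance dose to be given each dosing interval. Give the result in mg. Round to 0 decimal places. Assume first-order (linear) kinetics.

k = ln2 / t½ = 0.693147 / 40.1 = 0.01729 h⁻¹
CL = k × Vd = 0.01729 × 63.2 = 1.093 L/h
At steady state, Dose/τ = Css × CL.
Dose = Css × CL × τ = 16.0 × 1.093 × 17.0 = 297.3 mg

297 mg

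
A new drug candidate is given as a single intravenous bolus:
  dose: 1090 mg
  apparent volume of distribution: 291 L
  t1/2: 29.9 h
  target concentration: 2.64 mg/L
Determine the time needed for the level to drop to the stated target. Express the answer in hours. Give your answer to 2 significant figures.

15 h

C₀ = Dose / Vd = 1090 / 291 = 3.746 mg/L
k = ln2 / t½ = 0.693147 / 29.9 = 0.02318 h⁻¹
t = ln(C₀ / C) / k = ln(3.746 / 2.64) / 0.02318
  = ln(1.419) / 0.02318 = 0.3500 / 0.02318 = 15.10 h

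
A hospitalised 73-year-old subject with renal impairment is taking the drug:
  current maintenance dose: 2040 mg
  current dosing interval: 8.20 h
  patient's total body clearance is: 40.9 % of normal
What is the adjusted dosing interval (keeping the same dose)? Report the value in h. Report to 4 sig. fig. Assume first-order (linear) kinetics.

20.05 h

To keep the same average steady-state level, dosing rate must scale with clearance.
CL ratio = 40.9 / 100 = 0.4090
New interval (same dose) = 8.20 / 0.4090 = 20.05 h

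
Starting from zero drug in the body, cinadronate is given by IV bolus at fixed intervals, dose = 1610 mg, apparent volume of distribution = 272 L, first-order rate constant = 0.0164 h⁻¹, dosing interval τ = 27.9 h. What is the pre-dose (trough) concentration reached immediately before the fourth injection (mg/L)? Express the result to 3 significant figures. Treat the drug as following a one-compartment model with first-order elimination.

7.62 mg/L

C₀ per dose = Dose / Vd = 1610 / 272 = 5.919 mg/L
Fraction remaining after one interval: r = e^(−kτ) = e^(−0.01640 × 27.9) = 0.6328
Before dose 4, 3 doses have been given (aged 1τ, 2τ, 3τ).
C_trough = C₀ × (r + r² + … + r^3) = C₀ × r(1−r^3)/(1−r)
        = 5.919 × 0.6328 × (1 − 0.2534) / (1 − 0.6328) = 7.616 mg/L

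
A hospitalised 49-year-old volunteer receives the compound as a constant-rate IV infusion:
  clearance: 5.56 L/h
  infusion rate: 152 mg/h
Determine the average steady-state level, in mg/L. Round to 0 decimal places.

At steady state Css = R₀ / CL = 152 / 5.560 = 27.34 mg/L

27 mg/L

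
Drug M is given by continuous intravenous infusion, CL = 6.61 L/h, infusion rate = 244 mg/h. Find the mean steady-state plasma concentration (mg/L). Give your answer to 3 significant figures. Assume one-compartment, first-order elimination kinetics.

At steady state Css = R₀ / CL = 244 / 6.610 = 36.91 mg/L

36.9 mg/L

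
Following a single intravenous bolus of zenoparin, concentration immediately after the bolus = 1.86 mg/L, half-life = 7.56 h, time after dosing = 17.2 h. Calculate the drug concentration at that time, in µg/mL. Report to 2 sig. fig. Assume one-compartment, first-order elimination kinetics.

k = ln2 / t½ = 0.693147 / 7.56 = 0.09169 h⁻¹
C = C₀ · e^(−k·t) = 1.860 × e^(−0.09169 × 17.2)
  = 1.860 × 0.2066 = 0.3843 mg/L
(0.3843 mg/L = 0.3843 µg/mL)

0.38 µg/mL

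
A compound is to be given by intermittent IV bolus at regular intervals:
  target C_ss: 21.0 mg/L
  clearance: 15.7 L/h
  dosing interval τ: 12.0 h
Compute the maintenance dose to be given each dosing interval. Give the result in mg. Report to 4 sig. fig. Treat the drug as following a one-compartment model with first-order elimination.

At steady state, Dose/τ = Css × CL.
Dose = Css × CL × τ = 21.0 × 15.70 × 12.0 = 3956 mg

3956 mg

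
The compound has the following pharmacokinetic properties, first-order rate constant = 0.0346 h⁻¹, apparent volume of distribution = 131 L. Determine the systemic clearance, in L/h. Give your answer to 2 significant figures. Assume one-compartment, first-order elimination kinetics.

CL = k × Vd = 0.0346 × 131 = 4.533 L/h

4.5 L/h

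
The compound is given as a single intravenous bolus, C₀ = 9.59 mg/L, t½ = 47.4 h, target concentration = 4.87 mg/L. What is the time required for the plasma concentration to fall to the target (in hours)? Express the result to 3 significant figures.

k = ln2 / t½ = 0.693147 / 47.4 = 0.01462 h⁻¹
t = ln(C₀ / C) / k = ln(9.590 / 4.87) / 0.01462
  = ln(1.969) / 0.01462 = 0.6775 / 0.01462 = 46.34 h

46.3 h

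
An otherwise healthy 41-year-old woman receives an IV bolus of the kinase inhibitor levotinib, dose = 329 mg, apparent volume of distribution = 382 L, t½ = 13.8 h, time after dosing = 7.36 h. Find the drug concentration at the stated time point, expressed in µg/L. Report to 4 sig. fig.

C₀ = Dose / Vd = 329.0 / 382 = 0.8613 mg/L
k = ln2 / t½ = 0.693147 / 13.8 = 0.05023 h⁻¹
C = C₀ · e^(−k·t) = 0.8613 × e^(−0.05023 × 7.36)
  = 0.8613 × 0.6909 = 0.5951 mg/L
Convert: 0.5951 mg/L × 1000 = 595.1 µg/L

595.1 µg/L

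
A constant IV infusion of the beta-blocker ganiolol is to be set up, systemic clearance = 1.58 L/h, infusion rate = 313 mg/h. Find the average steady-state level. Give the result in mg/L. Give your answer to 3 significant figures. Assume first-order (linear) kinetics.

198 mg/L

At steady state Css = R₀ / CL = 313 / 1.580 = 198.1 mg/L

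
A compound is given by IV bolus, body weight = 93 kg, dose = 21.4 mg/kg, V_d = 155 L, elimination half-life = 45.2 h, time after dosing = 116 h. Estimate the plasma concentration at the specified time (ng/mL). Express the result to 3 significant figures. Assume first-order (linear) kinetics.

Total dose = 21.4 × 93 = 1990 mg
C₀ = Dose / Vd = 1990 / 155 = 12.84 mg/L
k = ln2 / t½ = 0.693147 / 45.2 = 0.01534 h⁻¹
C = C₀ · e^(−k·t) = 12.84 × e^(−0.01534 × 116)
  = 12.84 × 0.1687 = 2.166 mg/L
Convert: 2.166 mg/L × 1000 = 2166 ng/mL

2170 ng/mL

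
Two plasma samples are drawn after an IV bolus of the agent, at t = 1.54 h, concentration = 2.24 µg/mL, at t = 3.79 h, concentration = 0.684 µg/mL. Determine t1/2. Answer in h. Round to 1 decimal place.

1.3 h

k = ln(C₁/C₂) / (t₂ − t₁) = ln(2.24/0.684) / (3.79 − 1.54)
  = 1.186 / 2.250 = 0.5271 h⁻¹
t½ = ln2 / k = 0.693147 / 0.5271 = 1.315 h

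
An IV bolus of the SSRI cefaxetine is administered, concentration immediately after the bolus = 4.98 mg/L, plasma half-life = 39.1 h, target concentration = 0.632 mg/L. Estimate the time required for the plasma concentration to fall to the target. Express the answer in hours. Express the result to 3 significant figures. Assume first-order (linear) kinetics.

116 h

k = ln2 / t½ = 0.693147 / 39.1 = 0.01773 h⁻¹
t = ln(C₀ / C) / k = ln(4.980 / 0.632) / 0.01773
  = ln(7.880) / 0.01773 = 2.064 / 0.01773 = 116.4 h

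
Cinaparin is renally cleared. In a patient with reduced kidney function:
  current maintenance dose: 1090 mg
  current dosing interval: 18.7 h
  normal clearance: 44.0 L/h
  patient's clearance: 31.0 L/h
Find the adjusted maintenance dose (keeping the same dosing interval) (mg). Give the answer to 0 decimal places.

To keep the same average steady-state level, dosing rate must scale with clearance.
CL ratio = 31.0 / 44.0 = 0.7045
New dose (same interval) = 1090 × 0.7045 = 767.9 mg

768 mg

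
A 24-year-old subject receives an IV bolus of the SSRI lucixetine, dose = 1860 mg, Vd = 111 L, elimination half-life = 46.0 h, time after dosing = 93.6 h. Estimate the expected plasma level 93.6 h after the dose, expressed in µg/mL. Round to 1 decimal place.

4.1 µg/mL

C₀ = Dose / Vd = 1860 / 111 = 16.76 mg/L
k = ln2 / t½ = 0.693147 / 46.0 = 0.01507 h⁻¹
C = C₀ · e^(−k·t) = 16.76 × e^(−0.01507 × 93.6)
  = 16.76 × 0.2440 = 4.089 mg/L
(4.089 mg/L = 4.089 µg/mL)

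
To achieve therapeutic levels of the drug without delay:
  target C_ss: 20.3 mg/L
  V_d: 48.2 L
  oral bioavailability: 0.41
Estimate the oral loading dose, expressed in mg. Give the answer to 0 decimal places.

2386 mg

LD = Css × Vd / F = 20.3 × 48.2 / 0.41 = 2386 mg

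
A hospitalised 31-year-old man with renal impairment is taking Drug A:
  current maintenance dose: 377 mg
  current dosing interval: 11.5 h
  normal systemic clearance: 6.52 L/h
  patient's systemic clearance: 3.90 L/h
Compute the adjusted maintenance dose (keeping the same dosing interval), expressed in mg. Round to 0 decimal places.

To keep the same average steady-state level, dosing rate must scale with clearance.
CL ratio = 3.90 / 6.52 = 0.5982
New dose (same interval) = 377 × 0.5982 = 225.5 mg

226 mg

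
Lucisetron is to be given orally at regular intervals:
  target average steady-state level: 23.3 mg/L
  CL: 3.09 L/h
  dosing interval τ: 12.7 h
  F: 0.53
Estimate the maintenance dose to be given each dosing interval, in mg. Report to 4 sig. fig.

1725 mg

At steady state, F × (Dose/τ) = Css × CL.
Dose = Css × CL × τ / F = 23.3 × 3.090 × 12.7 / 0.53 = 1725 mg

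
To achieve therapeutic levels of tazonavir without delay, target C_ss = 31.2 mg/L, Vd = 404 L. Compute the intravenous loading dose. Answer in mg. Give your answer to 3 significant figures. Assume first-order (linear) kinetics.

LD = Css × Vd = 31.2 × 404 = 12600 mg

12600 mg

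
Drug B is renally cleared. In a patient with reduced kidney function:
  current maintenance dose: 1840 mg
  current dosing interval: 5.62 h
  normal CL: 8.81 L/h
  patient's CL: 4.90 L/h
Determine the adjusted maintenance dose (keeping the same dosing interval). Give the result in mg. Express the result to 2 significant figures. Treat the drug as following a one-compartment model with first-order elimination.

To keep the same average steady-state level, dosing rate must scale with clearance.
CL ratio = 4.90 / 8.81 = 0.5562
New dose (same interval) = 1840 × 0.5562 = 1023 mg

1000 mg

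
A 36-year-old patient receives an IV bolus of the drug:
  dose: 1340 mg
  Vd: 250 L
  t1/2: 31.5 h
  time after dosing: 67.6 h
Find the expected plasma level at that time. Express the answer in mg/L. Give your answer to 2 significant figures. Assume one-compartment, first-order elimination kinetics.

1.2 mg/L

C₀ = Dose / Vd = 1340 / 250 = 5.360 mg/L
k = ln2 / t½ = 0.693147 / 31.5 = 0.02200 h⁻¹
C = C₀ · e^(−k·t) = 5.360 × e^(−0.02200 × 67.6)
  = 5.360 × 0.2260 = 1.211 mg/L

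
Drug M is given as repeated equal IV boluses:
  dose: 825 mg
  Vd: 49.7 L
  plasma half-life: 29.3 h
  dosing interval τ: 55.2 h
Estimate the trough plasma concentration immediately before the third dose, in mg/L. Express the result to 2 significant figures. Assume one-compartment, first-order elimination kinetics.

C₀ per dose = Dose / Vd = 825 / 49.7 = 16.60 mg/L
k = ln2 / t½ = 0.693147 / 29.3 = 0.02366 h⁻¹
Fraction remaining after one interval: r = e^(−kτ) = e^(−0.02366 × 55.2) = 0.2709
Before dose 3, 2 doses have been given (aged 1τ, 2τ).
C_trough = C₀ × (r + r²) = 16.60 × (0.2709 + 0.07339) = 5.715 mg/L

5.7 mg/L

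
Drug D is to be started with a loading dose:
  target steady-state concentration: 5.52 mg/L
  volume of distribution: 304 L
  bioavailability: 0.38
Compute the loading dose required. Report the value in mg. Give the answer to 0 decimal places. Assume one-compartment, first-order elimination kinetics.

4416 mg

LD = Css × Vd / F = 5.52 × 304 / 0.38 = 4416 mg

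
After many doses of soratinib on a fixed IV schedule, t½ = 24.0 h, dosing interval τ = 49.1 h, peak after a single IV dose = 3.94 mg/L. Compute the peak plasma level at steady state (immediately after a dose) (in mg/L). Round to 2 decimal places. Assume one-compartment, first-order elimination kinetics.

k = ln2 / t½ = 0.693147 / 24.0 = 0.02888 h⁻¹
e^(−kτ) = e^(−0.02888 × 49.1) = 0.2422
Accumulation ratio R = 1 / (1 − e^(−kτ)) = 1 / (1 − 0.2422) = 1.320
Steady-state peak = C₀ × R = 3.94 × 1.320 = 5.201 mg/L

5.20 mg/L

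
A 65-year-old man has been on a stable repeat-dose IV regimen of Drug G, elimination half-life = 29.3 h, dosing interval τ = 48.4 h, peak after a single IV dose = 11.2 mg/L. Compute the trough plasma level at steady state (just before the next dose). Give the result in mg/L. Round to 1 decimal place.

5.2 mg/L

k = ln2 / t½ = 0.693147 / 29.3 = 0.02366 h⁻¹
e^(−kτ) = e^(−0.02366 × 48.4) = 0.3182
Accumulation ratio R = 1 / (1 − e^(−kτ)) = 1 / (1 − 0.3182) = 1.467
Steady-state trough = C₀ × R × e^(−kτ) = 11.2 × 1.467 × 0.3182 = 5.228 mg/L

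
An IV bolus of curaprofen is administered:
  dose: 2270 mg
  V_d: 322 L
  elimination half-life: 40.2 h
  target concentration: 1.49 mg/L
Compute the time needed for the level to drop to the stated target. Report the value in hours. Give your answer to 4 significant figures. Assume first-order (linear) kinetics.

90.14 h

C₀ = Dose / Vd = 2270 / 322 = 7.050 mg/L
k = ln2 / t½ = 0.693147 / 40.2 = 0.01724 h⁻¹
t = ln(C₀ / C) / k = ln(7.050 / 1.49) / 0.01724
  = ln(4.732) / 0.01724 = 1.554 / 0.01724 = 90.14 h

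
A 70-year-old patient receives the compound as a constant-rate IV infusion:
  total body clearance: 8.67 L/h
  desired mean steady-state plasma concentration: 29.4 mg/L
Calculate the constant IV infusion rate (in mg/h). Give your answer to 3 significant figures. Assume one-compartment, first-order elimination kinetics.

At steady state, infusion rate R₀ = Css × CL = 29.4 × 8.670 = 254.9 mg/h

255 mg/h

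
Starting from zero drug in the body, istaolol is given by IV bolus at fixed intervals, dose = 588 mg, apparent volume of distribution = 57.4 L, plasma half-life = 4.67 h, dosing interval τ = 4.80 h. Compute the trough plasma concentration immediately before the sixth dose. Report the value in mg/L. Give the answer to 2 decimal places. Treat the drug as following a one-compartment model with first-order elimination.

C₀ per dose = Dose / Vd = 588 / 57.4 = 10.24 mg/L
k = ln2 / t½ = 0.693147 / 4.67 = 0.1484 h⁻¹
Fraction remaining after one interval: r = e^(−kτ) = e^(−0.1484 × 4.80) = 0.4905
Before dose 6, 5 doses have been given (aged 1τ, 2τ, 3τ, 4τ, 5τ).
C_trough = C₀ × (r + r² + … + r^5) = C₀ × r(1−r^5)/(1−r)
        = 10.24 × 0.4905 × (1 − 0.02839) / (1 − 0.4905) = 9.578 mg/L

9.58 mg/L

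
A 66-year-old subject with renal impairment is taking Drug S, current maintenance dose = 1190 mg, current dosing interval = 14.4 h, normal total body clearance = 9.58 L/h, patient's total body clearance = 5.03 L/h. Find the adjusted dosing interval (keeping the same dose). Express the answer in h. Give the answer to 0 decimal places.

To keep the same average steady-state level, dosing rate must scale with clearance.
CL ratio = 5.03 / 9.58 = 0.5251
New interval (same dose) = 14.4 / 0.5251 = 27.42 h

27 h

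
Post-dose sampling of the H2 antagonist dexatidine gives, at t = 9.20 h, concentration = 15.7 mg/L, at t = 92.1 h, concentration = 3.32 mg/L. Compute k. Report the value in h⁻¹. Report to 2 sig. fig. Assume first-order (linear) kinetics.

0.019 h⁻¹

k = ln(C₁/C₂) / (t₂ − t₁) = ln(15.7/3.32) / (92.1 − 9.20)
  = 1.554 / 82.90 = 0.01875 h⁻¹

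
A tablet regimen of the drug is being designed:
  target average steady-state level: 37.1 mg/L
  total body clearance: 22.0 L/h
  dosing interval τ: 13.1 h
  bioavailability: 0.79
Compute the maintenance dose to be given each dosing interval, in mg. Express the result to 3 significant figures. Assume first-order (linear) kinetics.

13500 mg

At steady state, F × (Dose/τ) = Css × CL.
Dose = Css × CL × τ / F = 37.1 × 22.00 × 13.1 / 0.79 = 13530 mg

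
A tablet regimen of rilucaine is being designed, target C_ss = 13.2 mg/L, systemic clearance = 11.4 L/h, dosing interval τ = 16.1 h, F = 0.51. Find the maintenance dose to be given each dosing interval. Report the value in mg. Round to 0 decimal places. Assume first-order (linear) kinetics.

4750 mg

At steady state, F × (Dose/τ) = Css × CL.
Dose = Css × CL × τ / F = 13.2 × 11.40 × 16.1 / 0.51 = 4750 mg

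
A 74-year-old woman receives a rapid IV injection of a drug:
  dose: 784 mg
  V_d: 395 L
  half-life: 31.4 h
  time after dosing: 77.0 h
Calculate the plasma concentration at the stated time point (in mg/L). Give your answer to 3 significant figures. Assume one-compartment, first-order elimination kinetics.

0.363 mg/L

C₀ = Dose / Vd = 784.0 / 395 = 1.985 mg/L
k = ln2 / t½ = 0.693147 / 31.4 = 0.02207 h⁻¹
C = C₀ · e^(−k·t) = 1.985 × e^(−0.02207 × 77.0)
  = 1.985 × 0.1828 = 0.3629 mg/L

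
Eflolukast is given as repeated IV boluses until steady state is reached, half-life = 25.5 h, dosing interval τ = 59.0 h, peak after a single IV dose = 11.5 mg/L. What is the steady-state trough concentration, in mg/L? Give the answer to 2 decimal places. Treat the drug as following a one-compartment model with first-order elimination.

2.90 mg/L

k = ln2 / t½ = 0.693147 / 25.5 = 0.02718 h⁻¹
e^(−kτ) = e^(−0.02718 × 59.0) = 0.2012
Accumulation ratio R = 1 / (1 − e^(−kτ)) = 1 / (1 − 0.2012) = 1.252
Steady-state trough = C₀ × R × e^(−kτ) = 11.5 × 1.252 × 0.2012 = 2.897 mg/L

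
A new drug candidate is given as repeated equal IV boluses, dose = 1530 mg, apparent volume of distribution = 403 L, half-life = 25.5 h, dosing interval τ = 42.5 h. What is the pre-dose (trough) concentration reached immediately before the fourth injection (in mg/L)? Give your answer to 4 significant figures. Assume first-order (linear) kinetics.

1.691 mg/L

C₀ per dose = Dose / Vd = 1530 / 403 = 3.797 mg/L
k = ln2 / t½ = 0.693147 / 25.5 = 0.02718 h⁻¹
Fraction remaining after one interval: r = e^(−kτ) = e^(−0.02718 × 42.5) = 0.3150
Before dose 4, 3 doses have been given (aged 1τ, 2τ, 3τ).
C_trough = C₀ × (r + r² + … + r^3) = C₀ × r(1−r^3)/(1−r)
        = 3.797 × 0.3150 × (1 − 0.03126) / (1 − 0.3150) = 1.691 mg/L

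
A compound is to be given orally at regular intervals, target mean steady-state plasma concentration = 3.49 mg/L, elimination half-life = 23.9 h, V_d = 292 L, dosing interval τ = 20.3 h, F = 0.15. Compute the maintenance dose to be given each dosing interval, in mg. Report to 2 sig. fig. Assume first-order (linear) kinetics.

4000 mg

k = ln2 / t½ = 0.693147 / 23.9 = 0.02900 h⁻¹
CL = k × Vd = 0.02900 × 292 = 8.468 L/h
At steady state, F × (Dose/τ) = Css × CL.
Dose = Css × CL × τ / F = 3.49 × 8.468 × 20.3 / 0.15 = 4000 mg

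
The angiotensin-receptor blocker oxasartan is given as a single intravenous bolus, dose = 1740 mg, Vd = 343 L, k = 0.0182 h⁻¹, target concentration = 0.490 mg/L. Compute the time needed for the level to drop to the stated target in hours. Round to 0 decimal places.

128 h

C₀ = Dose / Vd = 1740 / 343 = 5.073 mg/L
t = ln(C₀ / C) / k = ln(5.073 / 0.490) / 0.01820
  = ln(10.35) / 0.01820 = 2.337 / 0.01820 = 128.4 h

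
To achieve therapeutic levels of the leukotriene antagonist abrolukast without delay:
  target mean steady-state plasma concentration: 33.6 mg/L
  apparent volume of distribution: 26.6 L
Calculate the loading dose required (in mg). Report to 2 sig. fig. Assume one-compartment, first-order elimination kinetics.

LD = Css × Vd = 33.6 × 26.6 = 893.8 mg

890 mg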